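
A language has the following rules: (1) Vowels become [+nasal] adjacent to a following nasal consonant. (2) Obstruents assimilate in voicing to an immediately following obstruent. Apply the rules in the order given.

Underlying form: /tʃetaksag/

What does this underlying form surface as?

Rule 1: no segment meets the rule's conditions; no change.
After rule 1: tʃetaksag
Rule 2: no segment meets the rule's conditions; no change.

[tʃetaksag]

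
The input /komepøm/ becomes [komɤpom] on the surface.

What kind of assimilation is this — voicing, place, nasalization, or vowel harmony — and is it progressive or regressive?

/e/→[ɤ] /ø/→[o].
Vowels agree with the first vowel, so the harmony is progressive.

vowel harmony, progressive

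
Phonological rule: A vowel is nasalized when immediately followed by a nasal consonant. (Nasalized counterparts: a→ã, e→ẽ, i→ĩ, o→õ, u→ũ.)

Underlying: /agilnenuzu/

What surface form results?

[agilnẽnuzu]

/e/ before nasal /n/ → [ẽ]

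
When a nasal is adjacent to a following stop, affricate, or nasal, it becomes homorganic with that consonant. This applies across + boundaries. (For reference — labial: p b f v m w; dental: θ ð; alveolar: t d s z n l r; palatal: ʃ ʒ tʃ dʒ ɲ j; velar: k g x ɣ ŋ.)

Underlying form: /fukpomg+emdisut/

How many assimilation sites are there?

/m/ before /g/ (velar) → [ŋ]
/m/ before /d/ (alveolar) → [n]
2 segments change.

2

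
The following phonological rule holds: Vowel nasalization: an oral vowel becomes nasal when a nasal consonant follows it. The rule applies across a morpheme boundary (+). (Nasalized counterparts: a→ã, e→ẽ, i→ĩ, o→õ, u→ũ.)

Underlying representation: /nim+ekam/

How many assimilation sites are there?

/i/ before nasal /m/ → [ĩ]
/a/ before nasal /m/ → [ã]
2 segments change.

2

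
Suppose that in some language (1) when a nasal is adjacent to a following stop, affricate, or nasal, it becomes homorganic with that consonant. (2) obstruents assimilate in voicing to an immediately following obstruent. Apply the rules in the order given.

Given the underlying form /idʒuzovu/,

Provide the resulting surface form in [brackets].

[idʒuzovu]

Rule 1: no segment meets the rule's conditions; no change.
After rule 1: idʒuzovu
Rule 2: no segment meets the rule's conditions; no change.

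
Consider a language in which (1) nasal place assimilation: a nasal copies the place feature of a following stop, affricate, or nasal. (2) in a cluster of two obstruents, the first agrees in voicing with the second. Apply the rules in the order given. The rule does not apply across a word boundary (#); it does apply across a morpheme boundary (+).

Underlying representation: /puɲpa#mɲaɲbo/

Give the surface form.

[pumpa#ɲɲambo]

Rule 1: /ɲ/ before /p/ (labial) → [m]
Rule 1: /m/ before /ɲ/ (palatal) → [ɲ]
Rule 1: /ɲ/ before /b/ (labial) → [m]
After rule 1: pumpa#ɲɲambo
Rule 2: no segment meets the rule's conditions; no change.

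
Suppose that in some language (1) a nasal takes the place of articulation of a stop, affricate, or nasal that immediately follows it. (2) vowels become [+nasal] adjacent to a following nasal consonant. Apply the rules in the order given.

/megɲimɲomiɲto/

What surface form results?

[megɲĩɲɲõmĩnto]

Rule 1: /m/ before /ɲ/ (palatal) → [ɲ]
Rule 1: /ɲ/ before /t/ (alveolar) → [n]
After rule 1: megɲiɲɲominto
Rule 2: /i/ before nasal /ɲ/ → [ĩ]
Rule 2: /o/ before nasal /m/ → [õ]
Rule 2: /i/ before nasal /n/ → [ĩ]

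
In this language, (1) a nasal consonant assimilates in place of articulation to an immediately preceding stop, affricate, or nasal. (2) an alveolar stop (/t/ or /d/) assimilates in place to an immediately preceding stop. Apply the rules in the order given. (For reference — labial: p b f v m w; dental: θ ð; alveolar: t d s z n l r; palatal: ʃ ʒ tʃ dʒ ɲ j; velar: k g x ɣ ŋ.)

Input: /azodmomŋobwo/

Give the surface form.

Rule 1: /m/ after /d/ (alveolar) → [n]
Rule 1: /ŋ/ after /m/ (labial) → [m]
After rule 1: azodnommobwo
Rule 2: no segment meets the rule's conditions; no change.

[azodnommobwo]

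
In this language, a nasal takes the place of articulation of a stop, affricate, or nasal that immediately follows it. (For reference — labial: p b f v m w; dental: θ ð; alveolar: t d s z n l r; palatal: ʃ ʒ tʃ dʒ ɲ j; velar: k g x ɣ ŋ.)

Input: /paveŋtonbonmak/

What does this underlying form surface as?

/ŋ/ before /t/ (alveolar) → [n]
/n/ before /b/ (labial) → [m]
/n/ before /m/ (labial) → [m]

[paventombommak]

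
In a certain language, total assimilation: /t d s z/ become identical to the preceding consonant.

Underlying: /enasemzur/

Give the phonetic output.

[enasemmur]

/z/ after /m/ → [m] (total assimilation)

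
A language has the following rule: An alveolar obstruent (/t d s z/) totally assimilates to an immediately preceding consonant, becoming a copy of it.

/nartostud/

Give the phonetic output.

/t/ after /r/ → [r] (total assimilation)
/t/ after /s/ → [s] (total assimilation)

[narrossud]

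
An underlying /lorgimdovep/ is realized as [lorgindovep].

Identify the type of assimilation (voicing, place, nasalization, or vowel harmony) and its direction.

/m/→[n].
Each target copies a feature from the following segment, so the direction is regressive.

place assimilation, regressive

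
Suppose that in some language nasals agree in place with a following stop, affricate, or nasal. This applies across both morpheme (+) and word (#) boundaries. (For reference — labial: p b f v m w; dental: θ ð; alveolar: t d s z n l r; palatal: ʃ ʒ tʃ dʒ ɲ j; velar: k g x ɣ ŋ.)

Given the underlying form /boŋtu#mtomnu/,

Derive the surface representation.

/ŋ/ before /t/ (alveolar) → [n]
/m/ before /t/ (alveolar) → [n]
/m/ before /n/ (alveolar) → [n]

[bontu#ntonnu]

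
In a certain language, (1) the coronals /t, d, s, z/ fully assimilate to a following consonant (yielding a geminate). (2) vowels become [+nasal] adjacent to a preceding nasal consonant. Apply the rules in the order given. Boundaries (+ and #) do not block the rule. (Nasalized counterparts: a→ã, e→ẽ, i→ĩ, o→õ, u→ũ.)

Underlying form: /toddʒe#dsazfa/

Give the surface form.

[todʒdʒe#ssaffa]

Rule 1: /d/ before /dʒ/ → [dʒ] (total assimilation)
Rule 1: /d/ before /s/ → [s] (total assimilation)
Rule 1: /z/ before /f/ → [f] (total assimilation)
After rule 1: todʒdʒe#ssaffa
Rule 2: no segment meets the rule's conditions; no change.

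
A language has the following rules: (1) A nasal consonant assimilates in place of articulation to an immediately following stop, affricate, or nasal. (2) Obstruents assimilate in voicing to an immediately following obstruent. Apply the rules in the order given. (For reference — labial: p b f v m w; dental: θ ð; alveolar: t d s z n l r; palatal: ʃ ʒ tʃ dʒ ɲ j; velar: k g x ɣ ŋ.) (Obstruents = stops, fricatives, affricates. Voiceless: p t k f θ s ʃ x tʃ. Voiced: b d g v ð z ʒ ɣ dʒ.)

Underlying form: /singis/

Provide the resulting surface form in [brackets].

Rule 1: /n/ before /g/ (velar) → [ŋ]
After rule 1: siŋgis
Rule 2: no segment meets the rule's conditions; no change.

[siŋgis]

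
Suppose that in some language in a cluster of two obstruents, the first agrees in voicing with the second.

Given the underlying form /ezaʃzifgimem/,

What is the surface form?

[ezaʒzivgimem]

/ʃ/ before /z/ (voiced) → [ʒ]
/f/ before /g/ (voiced) → [v]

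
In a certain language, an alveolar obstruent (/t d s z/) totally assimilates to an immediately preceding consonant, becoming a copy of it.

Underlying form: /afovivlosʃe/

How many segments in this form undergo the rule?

No segment meets the rule's conditions.

0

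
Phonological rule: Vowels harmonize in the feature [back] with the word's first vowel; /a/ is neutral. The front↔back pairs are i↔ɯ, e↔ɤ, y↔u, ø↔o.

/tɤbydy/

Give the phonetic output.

[tɤbudu]

/y/ harmonizes with /ɤ/ ([+back]) → [u]
/y/ harmonizes with /ɤ/ ([+back]) → [u]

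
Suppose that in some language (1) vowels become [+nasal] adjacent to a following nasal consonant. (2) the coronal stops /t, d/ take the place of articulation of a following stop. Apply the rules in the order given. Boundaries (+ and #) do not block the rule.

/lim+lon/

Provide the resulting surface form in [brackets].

[lĩm+lõn]

Rule 1: /i/ before nasal /m/ → [ĩ]
Rule 1: /o/ before nasal /n/ → [õ]
After rule 1: lĩm+lõn
Rule 2: no segment meets the rule's conditions; no change.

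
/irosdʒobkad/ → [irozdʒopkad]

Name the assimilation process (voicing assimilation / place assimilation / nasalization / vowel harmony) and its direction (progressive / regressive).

voicing assimilation, regressive

/s/→[z] /b/→[p].
Each target copies a feature from the following segment, so the direction is regressive.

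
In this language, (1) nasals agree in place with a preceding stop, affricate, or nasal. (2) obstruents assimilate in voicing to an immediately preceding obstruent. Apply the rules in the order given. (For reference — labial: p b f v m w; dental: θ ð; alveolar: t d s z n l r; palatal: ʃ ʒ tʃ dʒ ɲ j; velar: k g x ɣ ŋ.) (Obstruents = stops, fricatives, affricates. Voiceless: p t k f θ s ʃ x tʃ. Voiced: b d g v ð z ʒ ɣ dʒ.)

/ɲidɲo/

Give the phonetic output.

[ɲidno]

Rule 1: /ɲ/ after /d/ (alveolar) → [n]
After rule 1: ɲidno
Rule 2: no segment meets the rule's conditions; no change.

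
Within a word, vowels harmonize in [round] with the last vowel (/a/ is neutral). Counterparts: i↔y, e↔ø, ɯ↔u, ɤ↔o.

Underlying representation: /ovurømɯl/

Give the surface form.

[ɤvɯremɯl]

/o/ harmonizes with /ɯ/ ([-round]) → [ɤ]
/u/ harmonizes with /ɯ/ ([-round]) → [ɯ]
/ø/ harmonizes with /ɯ/ ([-round]) → [e]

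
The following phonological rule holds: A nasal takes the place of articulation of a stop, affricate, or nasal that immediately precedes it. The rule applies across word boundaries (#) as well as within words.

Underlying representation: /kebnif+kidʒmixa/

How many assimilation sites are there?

/n/ after /b/ (labial) → [m]
/m/ after /dʒ/ (palatal) → [ɲ]
2 segments change.

2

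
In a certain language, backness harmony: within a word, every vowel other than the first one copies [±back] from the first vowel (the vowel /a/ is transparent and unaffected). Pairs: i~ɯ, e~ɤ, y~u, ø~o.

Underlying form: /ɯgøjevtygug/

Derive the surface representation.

[ɯgojɤvtugug]

/ø/ harmonizes with /ɯ/ ([+back]) → [o]
/e/ harmonizes with /ɯ/ ([+back]) → [ɤ]
/y/ harmonizes with /ɯ/ ([+back]) → [u]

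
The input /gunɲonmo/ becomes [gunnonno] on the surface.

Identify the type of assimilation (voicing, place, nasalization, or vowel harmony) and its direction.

/ɲ/→[n] /m/→[n].
Each target copies a feature from the preceding segment, so the direction is progressive.

place assimilation, progressive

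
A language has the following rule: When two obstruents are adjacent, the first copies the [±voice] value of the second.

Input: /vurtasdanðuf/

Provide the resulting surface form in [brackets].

/s/ before /d/ (voiced) → [z]

[vurtazdanðuf]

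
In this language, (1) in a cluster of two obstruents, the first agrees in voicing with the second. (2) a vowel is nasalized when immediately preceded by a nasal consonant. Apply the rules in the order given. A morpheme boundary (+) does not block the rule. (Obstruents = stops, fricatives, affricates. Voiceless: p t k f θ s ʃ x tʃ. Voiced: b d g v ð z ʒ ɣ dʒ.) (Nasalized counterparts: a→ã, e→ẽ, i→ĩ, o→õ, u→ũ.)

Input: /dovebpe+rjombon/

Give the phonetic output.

[doveppe+rjombon]

Rule 1: /b/ before /p/ (voiceless) → [p]
After rule 1: doveppe+rjombon
Rule 2: no segment meets the rule's conditions; no change.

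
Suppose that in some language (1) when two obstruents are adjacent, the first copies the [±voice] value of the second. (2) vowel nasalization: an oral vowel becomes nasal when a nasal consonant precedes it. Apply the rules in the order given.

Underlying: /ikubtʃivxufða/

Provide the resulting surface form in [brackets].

Rule 1: /b/ before /tʃ/ (voiceless) → [p]
Rule 1: /v/ before /x/ (voiceless) → [f]
Rule 1: /f/ before /ð/ (voiced) → [v]
After rule 1: ikuptʃifxuvða
Rule 2: no segment meets the rule's conditions; no change.

[ikuptʃifxuvða]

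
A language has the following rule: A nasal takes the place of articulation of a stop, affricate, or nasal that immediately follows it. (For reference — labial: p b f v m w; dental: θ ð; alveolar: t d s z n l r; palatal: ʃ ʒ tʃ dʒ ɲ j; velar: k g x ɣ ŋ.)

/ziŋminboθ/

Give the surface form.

[zimmimboθ]

/ŋ/ before /m/ (labial) → [m]
/n/ before /b/ (labial) → [m]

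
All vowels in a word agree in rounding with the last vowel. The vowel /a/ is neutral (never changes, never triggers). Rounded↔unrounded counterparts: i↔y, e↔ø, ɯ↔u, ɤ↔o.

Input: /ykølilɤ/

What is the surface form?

/y/ harmonizes with /ɤ/ ([-round]) → [i]
/ø/ harmonizes with /ɤ/ ([-round]) → [e]

[ikelilɤ]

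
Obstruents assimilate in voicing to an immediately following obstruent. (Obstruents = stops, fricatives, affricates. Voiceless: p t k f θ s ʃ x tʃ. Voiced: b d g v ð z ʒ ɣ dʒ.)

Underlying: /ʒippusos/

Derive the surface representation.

no segment meets the rule's conditions; no change.

[ʒippusos]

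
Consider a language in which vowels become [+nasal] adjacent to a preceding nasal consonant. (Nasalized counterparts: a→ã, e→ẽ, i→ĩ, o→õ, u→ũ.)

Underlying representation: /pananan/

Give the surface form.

/a/ after nasal /n/ → [ã]
/a/ after nasal /n/ → [ã]

[panãnãn]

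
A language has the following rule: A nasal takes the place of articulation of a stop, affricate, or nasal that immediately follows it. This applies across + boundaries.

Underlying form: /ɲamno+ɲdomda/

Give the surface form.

[ɲanno+ndonda]

/m/ before /n/ (alveolar) → [n]
/ɲ/ before /d/ (alveolar) → [n]
/m/ before /d/ (alveolar) → [n]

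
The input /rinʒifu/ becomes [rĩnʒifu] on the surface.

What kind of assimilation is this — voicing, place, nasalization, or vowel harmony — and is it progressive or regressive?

/i/→[ĩ].
Each target copies a feature from the following segment, so the direction is regressive.

nasalization, regressive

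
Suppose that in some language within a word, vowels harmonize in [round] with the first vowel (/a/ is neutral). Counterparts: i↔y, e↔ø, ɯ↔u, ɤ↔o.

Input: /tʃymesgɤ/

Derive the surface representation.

[tʃymøsgo]

/e/ harmonizes with /y/ ([+round]) → [ø]
/ɤ/ harmonizes with /y/ ([+round]) → [o]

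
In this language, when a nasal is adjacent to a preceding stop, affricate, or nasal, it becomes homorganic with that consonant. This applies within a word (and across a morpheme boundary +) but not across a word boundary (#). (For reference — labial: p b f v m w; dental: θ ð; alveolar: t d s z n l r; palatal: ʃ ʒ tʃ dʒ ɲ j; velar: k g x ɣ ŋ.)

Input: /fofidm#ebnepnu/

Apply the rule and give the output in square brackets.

/m/ after /d/ (alveolar) → [n]
/n/ after /b/ (labial) → [m]
/n/ after /p/ (labial) → [m]

[fofidn#ebmepmu]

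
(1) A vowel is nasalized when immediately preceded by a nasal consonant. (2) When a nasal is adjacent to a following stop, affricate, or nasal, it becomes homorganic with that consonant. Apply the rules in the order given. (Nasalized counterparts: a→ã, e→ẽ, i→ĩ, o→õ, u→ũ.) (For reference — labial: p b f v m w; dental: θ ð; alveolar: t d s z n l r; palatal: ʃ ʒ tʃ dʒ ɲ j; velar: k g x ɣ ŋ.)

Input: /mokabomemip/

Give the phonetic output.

[mõkabomẽmĩp]

Rule 1: /o/ after nasal /m/ → [õ]
Rule 1: /e/ after nasal /m/ → [ẽ]
Rule 1: /i/ after nasal /m/ → [ĩ]
After rule 1: mõkabomẽmĩp
Rule 2: no segment meets the rule's conditions; no change.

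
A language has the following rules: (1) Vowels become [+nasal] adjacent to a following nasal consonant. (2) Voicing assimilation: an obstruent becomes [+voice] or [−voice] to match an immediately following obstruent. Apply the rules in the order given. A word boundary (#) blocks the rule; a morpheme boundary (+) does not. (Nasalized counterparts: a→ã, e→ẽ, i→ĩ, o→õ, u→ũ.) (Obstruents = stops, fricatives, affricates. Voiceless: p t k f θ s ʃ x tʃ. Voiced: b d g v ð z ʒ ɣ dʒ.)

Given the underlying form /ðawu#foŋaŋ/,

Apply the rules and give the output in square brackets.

[ðawu#fõŋãŋ]

Rule 1: /o/ before nasal /ŋ/ → [õ]
Rule 1: /a/ before nasal /ŋ/ → [ã]
After rule 1: ðawu#fõŋãŋ
Rule 2: no segment meets the rule's conditions; no change.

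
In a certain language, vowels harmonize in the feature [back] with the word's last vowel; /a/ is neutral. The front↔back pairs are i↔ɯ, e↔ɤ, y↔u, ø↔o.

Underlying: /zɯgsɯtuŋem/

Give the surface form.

[zigsityŋem]

/ɯ/ harmonizes with /e/ ([-back]) → [i]
/ɯ/ harmonizes with /e/ ([-back]) → [i]
/u/ harmonizes with /e/ ([-back]) → [y]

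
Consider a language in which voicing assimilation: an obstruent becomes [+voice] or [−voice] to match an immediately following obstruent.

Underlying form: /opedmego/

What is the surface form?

no segment meets the rule's conditions; no change.

[opedmego]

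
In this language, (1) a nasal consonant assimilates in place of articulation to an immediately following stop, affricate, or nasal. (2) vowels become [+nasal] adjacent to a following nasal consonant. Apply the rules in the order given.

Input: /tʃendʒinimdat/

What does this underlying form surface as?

Rule 1: /n/ before /dʒ/ (palatal) → [ɲ]
Rule 1: /m/ before /d/ (alveolar) → [n]
After rule 1: tʃeɲdʒinindat
Rule 2: /e/ before nasal /ɲ/ → [ẽ]
Rule 2: /i/ before nasal /n/ → [ĩ]
Rule 2: /i/ before nasal /n/ → [ĩ]

[tʃẽɲdʒĩnĩndat]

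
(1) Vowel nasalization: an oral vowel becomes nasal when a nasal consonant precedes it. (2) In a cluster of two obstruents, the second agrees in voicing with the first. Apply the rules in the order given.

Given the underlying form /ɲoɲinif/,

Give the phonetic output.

[ɲõɲĩnĩf]

Rule 1: /o/ after nasal /ɲ/ → [õ]
Rule 1: /i/ after nasal /ɲ/ → [ĩ]
Rule 1: /i/ after nasal /n/ → [ĩ]
After rule 1: ɲõɲĩnĩf
Rule 2: no segment meets the rule's conditions; no change.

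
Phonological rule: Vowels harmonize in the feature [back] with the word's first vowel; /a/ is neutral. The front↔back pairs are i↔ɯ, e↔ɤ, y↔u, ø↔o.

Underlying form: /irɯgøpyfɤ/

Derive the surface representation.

[irigøpyfe]

/ɯ/ harmonizes with /i/ ([-back]) → [i]
/ɤ/ harmonizes with /i/ ([-back]) → [e]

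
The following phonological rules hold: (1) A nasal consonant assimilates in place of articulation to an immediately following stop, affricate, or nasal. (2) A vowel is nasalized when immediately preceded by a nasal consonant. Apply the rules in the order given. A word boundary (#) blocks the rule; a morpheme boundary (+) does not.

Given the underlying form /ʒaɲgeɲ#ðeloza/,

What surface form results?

Rule 1: /ɲ/ before /g/ (velar) → [ŋ]
After rule 1: ʒaŋgeɲ#ðeloza
Rule 2: no segment meets the rule's conditions; no change.

[ʒaŋgeɲ#ðeloza]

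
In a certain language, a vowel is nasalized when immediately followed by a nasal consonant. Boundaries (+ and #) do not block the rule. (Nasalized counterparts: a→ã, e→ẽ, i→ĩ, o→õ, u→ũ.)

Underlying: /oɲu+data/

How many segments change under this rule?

1

/o/ before nasal /ɲ/ → [õ]
1 segment changes.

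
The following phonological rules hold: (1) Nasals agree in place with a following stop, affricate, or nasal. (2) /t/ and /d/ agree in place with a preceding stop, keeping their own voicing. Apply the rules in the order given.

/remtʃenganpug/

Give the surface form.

Rule 1: /m/ before /tʃ/ (palatal) → [ɲ]
Rule 1: /n/ before /g/ (velar) → [ŋ]
Rule 1: /n/ before /p/ (labial) → [m]
After rule 1: reɲtʃeŋgampug
Rule 2: no segment meets the rule's conditions; no change.

[reɲtʃeŋgampug]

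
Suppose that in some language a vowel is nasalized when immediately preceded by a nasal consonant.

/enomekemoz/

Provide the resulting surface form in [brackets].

/o/ after nasal /n/ → [õ]
/e/ after nasal /m/ → [ẽ]
/o/ after nasal /m/ → [õ]

[enõmẽkemõz]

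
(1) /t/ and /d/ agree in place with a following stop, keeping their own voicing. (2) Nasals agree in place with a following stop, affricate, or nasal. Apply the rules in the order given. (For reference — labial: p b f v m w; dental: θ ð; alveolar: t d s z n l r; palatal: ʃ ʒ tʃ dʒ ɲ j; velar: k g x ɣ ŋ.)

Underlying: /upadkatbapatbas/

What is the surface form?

[upagkapbapapbas]

Rule 1: /d/ before /k/ (velar) → [g]
Rule 1: /t/ before /b/ (labial) → [p]
Rule 1: /t/ before /b/ (labial) → [p]
After rule 1: upagkapbapapbas
Rule 2: no segment meets the rule's conditions; no change.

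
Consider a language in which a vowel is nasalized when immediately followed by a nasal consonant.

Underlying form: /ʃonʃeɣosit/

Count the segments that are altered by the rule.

/o/ before nasal /n/ → [õ]
1 segment changes.

1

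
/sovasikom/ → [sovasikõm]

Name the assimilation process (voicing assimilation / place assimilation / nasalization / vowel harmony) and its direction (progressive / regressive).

/o/→[õ].
Each target copies a feature from the following segment, so the direction is regressive.

nasalization, regressive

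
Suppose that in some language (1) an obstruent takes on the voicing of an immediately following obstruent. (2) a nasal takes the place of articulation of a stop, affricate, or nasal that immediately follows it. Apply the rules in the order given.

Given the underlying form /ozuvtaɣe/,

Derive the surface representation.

[ozuftaɣe]

Rule 1: /v/ before /t/ (voiceless) → [f]
After rule 1: ozuftaɣe
Rule 2: no segment meets the rule's conditions; no change.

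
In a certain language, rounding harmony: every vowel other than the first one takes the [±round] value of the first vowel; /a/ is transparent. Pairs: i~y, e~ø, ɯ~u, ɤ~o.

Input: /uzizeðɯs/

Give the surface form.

[uzyzøðus]

/i/ harmonizes with /u/ ([+round]) → [y]
/e/ harmonizes with /u/ ([+round]) → [ø]
/ɯ/ harmonizes with /u/ ([+round]) → [u]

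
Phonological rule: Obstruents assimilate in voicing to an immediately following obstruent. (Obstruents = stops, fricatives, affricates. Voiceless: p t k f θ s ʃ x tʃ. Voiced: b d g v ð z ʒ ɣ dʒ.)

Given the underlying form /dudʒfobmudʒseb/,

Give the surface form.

/dʒ/ before /f/ (voiceless) → [tʃ]
/dʒ/ before /s/ (voiceless) → [tʃ]

[dutʃfobmutʃseb]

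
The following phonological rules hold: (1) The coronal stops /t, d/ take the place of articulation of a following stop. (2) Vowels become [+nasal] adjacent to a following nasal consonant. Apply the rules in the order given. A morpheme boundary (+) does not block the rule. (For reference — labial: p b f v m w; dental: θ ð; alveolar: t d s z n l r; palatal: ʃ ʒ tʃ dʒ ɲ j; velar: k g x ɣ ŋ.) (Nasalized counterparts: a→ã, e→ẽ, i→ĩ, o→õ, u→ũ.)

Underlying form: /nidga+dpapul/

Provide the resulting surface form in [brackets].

[nigga+bpapul]

Rule 1: /d/ before /g/ (velar) → [g]
Rule 1: /d/ before /p/ (labial) → [b]
After rule 1: nigga+bpapul
Rule 2: no segment meets the rule's conditions; no change.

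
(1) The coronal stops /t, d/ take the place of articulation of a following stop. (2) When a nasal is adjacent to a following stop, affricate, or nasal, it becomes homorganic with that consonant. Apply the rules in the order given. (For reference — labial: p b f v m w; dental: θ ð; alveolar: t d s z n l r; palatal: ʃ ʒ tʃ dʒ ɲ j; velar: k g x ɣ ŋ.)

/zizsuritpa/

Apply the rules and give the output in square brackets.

[zizsurippa]

Rule 1: /t/ before /p/ (labial) → [p]
After rule 1: zizsurippa
Rule 2: no segment meets the rule's conditions; no change.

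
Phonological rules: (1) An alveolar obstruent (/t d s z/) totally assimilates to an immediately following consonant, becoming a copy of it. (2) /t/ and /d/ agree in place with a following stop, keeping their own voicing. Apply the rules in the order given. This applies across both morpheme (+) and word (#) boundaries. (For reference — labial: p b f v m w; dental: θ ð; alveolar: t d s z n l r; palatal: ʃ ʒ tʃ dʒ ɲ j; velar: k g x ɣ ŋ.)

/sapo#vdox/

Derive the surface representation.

[sapo#vdox]

Rule 1: no segment meets the rule's conditions; no change.
After rule 1: sapo#vdox
Rule 2: no segment meets the rule's conditions; no change.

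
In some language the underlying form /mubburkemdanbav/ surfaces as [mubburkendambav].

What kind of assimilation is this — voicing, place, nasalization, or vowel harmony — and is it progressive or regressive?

/m/→[n] /n/→[m].
Each target copies a feature from the following segment, so the direction is regressive.

place assimilation, regressive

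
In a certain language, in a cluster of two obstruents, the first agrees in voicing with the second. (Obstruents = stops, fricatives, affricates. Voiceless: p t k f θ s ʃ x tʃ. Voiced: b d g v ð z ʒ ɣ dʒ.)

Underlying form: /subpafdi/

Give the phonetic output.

[suppavdi]

/b/ before /p/ (voiceless) → [p]
/f/ before /d/ (voiced) → [v]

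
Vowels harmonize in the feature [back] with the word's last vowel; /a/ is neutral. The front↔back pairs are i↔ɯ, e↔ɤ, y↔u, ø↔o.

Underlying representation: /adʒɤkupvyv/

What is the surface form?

/ɤ/ harmonizes with /y/ ([-back]) → [e]
/u/ harmonizes with /y/ ([-back]) → [y]

[adʒekypvyv]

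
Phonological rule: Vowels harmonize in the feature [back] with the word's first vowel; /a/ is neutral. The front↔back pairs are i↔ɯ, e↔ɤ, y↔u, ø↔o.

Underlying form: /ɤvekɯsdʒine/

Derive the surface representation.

[ɤvɤkɯsdʒɯnɤ]

/e/ harmonizes with /ɤ/ ([+back]) → [ɤ]
/i/ harmonizes with /ɤ/ ([+back]) → [ɯ]
/e/ harmonizes with /ɤ/ ([+back]) → [ɤ]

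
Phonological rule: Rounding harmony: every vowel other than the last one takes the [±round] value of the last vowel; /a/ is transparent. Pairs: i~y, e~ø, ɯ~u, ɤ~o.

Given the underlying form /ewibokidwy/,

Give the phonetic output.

[øwybokydwy]

/e/ harmonizes with /y/ ([+round]) → [ø]
/i/ harmonizes with /y/ ([+round]) → [y]
/i/ harmonizes with /y/ ([+round]) → [y]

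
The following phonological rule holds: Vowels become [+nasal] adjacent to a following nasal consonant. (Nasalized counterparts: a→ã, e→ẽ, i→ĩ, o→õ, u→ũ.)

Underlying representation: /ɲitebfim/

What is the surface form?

/i/ before nasal /m/ → [ĩ]

[ɲitebfĩm]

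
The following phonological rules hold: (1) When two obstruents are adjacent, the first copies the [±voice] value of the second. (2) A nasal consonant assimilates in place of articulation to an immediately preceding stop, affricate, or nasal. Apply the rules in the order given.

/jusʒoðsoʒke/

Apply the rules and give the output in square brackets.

[juzʒoθsoʃke]

Rule 1: /s/ before /ʒ/ (voiced) → [z]
Rule 1: /ð/ before /s/ (voiceless) → [θ]
Rule 1: /ʒ/ before /k/ (voiceless) → [ʃ]
After rule 1: juzʒoθsoʃke
Rule 2: no segment meets the rule's conditions; no change.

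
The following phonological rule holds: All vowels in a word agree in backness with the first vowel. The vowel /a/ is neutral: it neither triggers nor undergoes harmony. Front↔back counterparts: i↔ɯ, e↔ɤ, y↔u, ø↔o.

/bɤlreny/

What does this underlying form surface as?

[bɤlrɤnu]

/e/ harmonizes with /ɤ/ ([+back]) → [ɤ]
/y/ harmonizes with /ɤ/ ([+back]) → [u]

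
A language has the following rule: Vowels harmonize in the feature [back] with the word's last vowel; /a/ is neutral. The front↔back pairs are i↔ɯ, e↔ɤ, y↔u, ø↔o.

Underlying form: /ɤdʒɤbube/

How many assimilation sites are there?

/ɤ/ harmonizes with /e/ ([-back]) → [e]
/ɤ/ harmonizes with /e/ ([-back]) → [e]
/u/ harmonizes with /e/ ([-back]) → [y]
3 segments change.

3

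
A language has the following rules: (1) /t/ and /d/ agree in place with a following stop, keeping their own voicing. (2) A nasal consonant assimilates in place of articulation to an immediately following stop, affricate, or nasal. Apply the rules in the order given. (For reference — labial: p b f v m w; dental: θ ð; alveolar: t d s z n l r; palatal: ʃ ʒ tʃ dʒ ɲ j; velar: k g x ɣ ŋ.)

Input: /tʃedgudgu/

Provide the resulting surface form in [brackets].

Rule 1: /d/ before /g/ (velar) → [g]
Rule 1: /d/ before /g/ (velar) → [g]
After rule 1: tʃegguggu
Rule 2: no segment meets the rule's conditions; no change.

[tʃegguggu]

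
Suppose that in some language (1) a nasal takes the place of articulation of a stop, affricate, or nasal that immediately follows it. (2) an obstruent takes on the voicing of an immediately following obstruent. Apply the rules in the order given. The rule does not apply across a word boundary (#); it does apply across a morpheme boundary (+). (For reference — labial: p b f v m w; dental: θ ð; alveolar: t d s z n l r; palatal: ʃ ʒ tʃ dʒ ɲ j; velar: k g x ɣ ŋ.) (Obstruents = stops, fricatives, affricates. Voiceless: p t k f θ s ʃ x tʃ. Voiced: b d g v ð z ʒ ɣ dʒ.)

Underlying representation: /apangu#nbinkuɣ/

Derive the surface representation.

[apaŋgu#mbiŋkuɣ]

Rule 1: /n/ before /g/ (velar) → [ŋ]
Rule 1: /n/ before /b/ (labial) → [m]
Rule 1: /n/ before /k/ (velar) → [ŋ]
After rule 1: apaŋgu#mbiŋkuɣ
Rule 2: no segment meets the rule's conditions; no change.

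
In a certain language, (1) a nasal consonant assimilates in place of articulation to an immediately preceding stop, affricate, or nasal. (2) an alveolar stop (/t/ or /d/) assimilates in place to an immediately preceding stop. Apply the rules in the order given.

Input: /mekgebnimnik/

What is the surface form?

Rule 1: /n/ after /b/ (labial) → [m]
Rule 1: /n/ after /m/ (labial) → [m]
After rule 1: mekgebmimmik
Rule 2: no segment meets the rule's conditions; no change.

[mekgebmimmik]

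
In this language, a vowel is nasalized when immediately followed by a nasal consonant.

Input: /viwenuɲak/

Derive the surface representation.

/e/ before nasal /n/ → [ẽ]
/u/ before nasal /ɲ/ → [ũ]

[viwẽnũɲak]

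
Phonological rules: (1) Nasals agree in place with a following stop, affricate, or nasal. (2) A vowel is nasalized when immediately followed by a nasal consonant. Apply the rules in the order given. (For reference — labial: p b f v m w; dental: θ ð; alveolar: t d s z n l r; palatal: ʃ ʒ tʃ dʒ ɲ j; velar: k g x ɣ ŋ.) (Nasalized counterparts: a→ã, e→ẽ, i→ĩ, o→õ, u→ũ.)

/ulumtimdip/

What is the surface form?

[ulũntĩndip]

Rule 1: /m/ before /t/ (alveolar) → [n]
Rule 1: /m/ before /d/ (alveolar) → [n]
After rule 1: uluntindip
Rule 2: /u/ before nasal /n/ → [ũ]
Rule 2: /i/ before nasal /n/ → [ĩ]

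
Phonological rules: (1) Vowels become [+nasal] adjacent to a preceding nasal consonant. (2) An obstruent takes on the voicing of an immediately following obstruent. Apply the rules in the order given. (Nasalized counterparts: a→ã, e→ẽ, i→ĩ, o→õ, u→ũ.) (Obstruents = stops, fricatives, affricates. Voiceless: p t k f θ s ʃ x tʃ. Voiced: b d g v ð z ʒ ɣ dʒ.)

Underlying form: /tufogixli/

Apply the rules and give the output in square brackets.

[tufogixli]

Rule 1: no segment meets the rule's conditions; no change.
After rule 1: tufogixli
Rule 2: no segment meets the rule's conditions; no change.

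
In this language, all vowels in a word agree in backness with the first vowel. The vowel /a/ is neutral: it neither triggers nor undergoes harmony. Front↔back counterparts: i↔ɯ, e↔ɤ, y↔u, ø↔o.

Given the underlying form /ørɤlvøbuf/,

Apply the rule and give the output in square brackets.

[ørelvøbyf]

/ɤ/ harmonizes with /ø/ ([-back]) → [e]
/u/ harmonizes with /ø/ ([-back]) → [y]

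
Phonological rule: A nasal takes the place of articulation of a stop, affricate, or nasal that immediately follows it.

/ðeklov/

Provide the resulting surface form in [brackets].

[ðeklov]

no segment meets the rule's conditions; no change.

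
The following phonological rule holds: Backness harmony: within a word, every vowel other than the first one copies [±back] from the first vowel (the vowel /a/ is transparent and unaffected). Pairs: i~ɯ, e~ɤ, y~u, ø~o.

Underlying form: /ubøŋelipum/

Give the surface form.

/ø/ harmonizes with /u/ ([+back]) → [o]
/e/ harmonizes with /u/ ([+back]) → [ɤ]
/i/ harmonizes with /u/ ([+back]) → [ɯ]

[uboŋɤlɯpum]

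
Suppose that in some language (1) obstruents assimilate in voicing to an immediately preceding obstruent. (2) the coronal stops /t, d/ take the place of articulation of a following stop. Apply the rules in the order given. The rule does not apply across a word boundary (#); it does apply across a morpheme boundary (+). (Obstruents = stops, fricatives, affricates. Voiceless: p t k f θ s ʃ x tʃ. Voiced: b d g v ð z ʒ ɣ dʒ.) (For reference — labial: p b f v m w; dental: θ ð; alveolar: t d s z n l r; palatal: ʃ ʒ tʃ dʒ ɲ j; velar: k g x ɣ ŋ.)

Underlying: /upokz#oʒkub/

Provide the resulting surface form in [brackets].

[upoks#oʒgub]

Rule 1: /z/ after /k/ (voiceless) → [s]
Rule 1: /k/ after /ʒ/ (voiced) → [g]
After rule 1: upoks#oʒgub
Rule 2: no segment meets the rule's conditions; no change.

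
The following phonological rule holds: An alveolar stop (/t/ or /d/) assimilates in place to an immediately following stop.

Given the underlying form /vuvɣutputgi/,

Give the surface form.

[vuvɣuppukgi]

/t/ before /p/ (labial) → [p]
/t/ before /g/ (velar) → [k]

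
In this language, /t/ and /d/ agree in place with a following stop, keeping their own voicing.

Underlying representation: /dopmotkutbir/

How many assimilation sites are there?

2

/t/ before /k/ (velar) → [k]
/t/ before /b/ (labial) → [p]
2 segments change.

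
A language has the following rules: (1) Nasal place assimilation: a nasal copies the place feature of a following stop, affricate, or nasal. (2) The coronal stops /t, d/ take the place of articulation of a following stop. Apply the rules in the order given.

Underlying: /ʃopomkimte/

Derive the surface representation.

Rule 1: /m/ before /k/ (velar) → [ŋ]
Rule 1: /m/ before /t/ (alveolar) → [n]
After rule 1: ʃopoŋkinte
Rule 2: no segment meets the rule's conditions; no change.

[ʃopoŋkinte]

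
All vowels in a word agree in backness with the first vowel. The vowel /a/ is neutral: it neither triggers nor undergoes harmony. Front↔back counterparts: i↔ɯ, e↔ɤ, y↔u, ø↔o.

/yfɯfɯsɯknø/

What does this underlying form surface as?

[yfifisiknø]

/ɯ/ harmonizes with /y/ ([-back]) → [i]
/ɯ/ harmonizes with /y/ ([-back]) → [i]
/ɯ/ harmonizes with /y/ ([-back]) → [i]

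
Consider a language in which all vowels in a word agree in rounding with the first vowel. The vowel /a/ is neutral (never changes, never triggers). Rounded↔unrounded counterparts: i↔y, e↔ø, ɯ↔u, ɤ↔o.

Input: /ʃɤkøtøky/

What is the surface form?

/ø/ harmonizes with /ɤ/ ([-round]) → [e]
/ø/ harmonizes with /ɤ/ ([-round]) → [e]
/y/ harmonizes with /ɤ/ ([-round]) → [i]

[ʃɤketeki]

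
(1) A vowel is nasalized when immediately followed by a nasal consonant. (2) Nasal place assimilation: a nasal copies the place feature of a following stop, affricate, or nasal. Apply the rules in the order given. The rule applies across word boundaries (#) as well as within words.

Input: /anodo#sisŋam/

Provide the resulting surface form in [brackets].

[ãnodo#sisŋãm]

Rule 1: /a/ before nasal /n/ → [ã]
Rule 1: /a/ before nasal /m/ → [ã]
After rule 1: ãnodo#sisŋãm
Rule 2: no segment meets the rule's conditions; no change.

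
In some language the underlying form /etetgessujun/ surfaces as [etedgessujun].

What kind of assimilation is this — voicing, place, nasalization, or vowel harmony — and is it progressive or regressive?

/t/→[d].
Each target copies a feature from the following segment, so the direction is regressive.

voicing assimilation, regressive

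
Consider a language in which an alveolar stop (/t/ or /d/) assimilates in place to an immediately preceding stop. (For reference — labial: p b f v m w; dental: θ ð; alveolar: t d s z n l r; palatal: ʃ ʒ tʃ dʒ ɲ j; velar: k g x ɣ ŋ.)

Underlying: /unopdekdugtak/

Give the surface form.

/d/ after /p/ (labial) → [b]
/d/ after /k/ (velar) → [g]
/t/ after /g/ (velar) → [k]

[unopbekgugkak]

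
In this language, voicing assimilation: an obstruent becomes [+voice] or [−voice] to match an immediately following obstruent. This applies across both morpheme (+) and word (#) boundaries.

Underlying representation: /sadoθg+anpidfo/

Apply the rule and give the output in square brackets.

/θ/ before /g/ (voiced) → [ð]
/d/ before /f/ (voiceless) → [t]

[sadoðg+anpitfo]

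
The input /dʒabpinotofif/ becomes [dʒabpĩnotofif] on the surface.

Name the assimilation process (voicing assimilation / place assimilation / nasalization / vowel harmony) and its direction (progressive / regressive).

/i/→[ĩ].
Each target copies a feature from the following segment, so the direction is regressive.

nasalization, regressive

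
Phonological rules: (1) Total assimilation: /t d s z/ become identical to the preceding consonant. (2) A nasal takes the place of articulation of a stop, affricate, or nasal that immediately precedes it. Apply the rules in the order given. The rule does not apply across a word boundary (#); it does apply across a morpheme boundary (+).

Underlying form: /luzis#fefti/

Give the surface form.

[luzis#feffi]

Rule 1: /t/ after /f/ → [f] (total assimilation)
After rule 1: luzis#feffi
Rule 2: no segment meets the rule's conditions; no change.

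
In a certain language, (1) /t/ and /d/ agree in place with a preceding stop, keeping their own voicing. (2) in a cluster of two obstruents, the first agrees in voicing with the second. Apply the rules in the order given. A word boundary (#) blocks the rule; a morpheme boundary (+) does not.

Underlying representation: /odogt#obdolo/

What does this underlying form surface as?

Rule 1: /t/ after /g/ (velar) → [k]
Rule 1: /d/ after /b/ (labial) → [b]
After rule 1: odogk#obbolo
Rule 2: /g/ before /k/ (voiceless) → [k]

[odokk#obbolo]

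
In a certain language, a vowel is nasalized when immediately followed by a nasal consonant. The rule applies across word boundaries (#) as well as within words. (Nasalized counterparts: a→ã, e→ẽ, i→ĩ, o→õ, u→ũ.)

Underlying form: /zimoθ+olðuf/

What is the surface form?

[zĩmoθ+olðuf]

/i/ before nasal /m/ → [ĩ]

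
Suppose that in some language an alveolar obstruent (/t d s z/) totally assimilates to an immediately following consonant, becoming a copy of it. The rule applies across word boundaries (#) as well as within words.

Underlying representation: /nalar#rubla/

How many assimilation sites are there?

0

No segment meets the rule's conditions.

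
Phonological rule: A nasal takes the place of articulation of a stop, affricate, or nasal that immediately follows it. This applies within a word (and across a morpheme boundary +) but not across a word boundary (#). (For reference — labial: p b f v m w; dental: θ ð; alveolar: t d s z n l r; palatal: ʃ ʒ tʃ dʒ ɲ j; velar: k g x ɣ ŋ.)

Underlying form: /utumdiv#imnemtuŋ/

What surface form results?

[utundiv#innentuŋ]

/m/ before /d/ (alveolar) → [n]
/m/ before /n/ (alveolar) → [n]
/m/ before /t/ (alveolar) → [n]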